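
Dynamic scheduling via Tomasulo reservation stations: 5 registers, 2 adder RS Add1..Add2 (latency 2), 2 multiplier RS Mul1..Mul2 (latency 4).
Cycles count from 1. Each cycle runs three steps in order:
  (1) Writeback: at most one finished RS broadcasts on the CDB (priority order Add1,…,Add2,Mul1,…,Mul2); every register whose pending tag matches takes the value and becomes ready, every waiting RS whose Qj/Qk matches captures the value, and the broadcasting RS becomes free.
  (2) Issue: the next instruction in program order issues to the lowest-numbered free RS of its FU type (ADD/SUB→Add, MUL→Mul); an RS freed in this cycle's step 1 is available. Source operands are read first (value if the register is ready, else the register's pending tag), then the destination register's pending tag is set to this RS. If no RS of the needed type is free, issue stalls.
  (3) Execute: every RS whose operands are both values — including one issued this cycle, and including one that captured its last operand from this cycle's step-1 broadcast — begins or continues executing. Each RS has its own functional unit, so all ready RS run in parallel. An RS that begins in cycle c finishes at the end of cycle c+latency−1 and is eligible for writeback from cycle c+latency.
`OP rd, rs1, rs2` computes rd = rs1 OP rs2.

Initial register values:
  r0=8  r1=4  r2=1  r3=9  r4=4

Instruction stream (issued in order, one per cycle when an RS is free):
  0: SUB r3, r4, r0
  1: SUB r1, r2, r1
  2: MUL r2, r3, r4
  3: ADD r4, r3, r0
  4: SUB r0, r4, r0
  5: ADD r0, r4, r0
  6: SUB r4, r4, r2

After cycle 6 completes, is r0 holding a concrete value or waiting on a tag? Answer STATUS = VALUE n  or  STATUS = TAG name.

STATUS = TAG Add1

cycle 1: issue SUB r3<-Add1 // r0:8,r1:4,r2:1,r3:Add1,r4:4
cycle 2: issue SUB r1<-Add2 // r0:8,r1:Add2,r2:1,r3:Add1,r4:4
cycle 3: CDB Add1=-4; issue MUL r2<-Mul1 // r0:8,r1:Add2,r2:Mul1,r3:-4,r4:4
cycle 4: CDB Add2=-3; issue ADD r4<-Add1 // r0:8,r1:-3,r2:Mul1,r3:-4,r4:Add1
cycle 5: issue SUB r0<-Add2 // r0:Add2,r1:-3,r2:Mul1,r3:-4,r4:Add1
cycle 6: CDB Add1=4; issue ADD r0<-Add1 // r0:Add1,r1:-3,r2:Mul1,r3:-4,r4:4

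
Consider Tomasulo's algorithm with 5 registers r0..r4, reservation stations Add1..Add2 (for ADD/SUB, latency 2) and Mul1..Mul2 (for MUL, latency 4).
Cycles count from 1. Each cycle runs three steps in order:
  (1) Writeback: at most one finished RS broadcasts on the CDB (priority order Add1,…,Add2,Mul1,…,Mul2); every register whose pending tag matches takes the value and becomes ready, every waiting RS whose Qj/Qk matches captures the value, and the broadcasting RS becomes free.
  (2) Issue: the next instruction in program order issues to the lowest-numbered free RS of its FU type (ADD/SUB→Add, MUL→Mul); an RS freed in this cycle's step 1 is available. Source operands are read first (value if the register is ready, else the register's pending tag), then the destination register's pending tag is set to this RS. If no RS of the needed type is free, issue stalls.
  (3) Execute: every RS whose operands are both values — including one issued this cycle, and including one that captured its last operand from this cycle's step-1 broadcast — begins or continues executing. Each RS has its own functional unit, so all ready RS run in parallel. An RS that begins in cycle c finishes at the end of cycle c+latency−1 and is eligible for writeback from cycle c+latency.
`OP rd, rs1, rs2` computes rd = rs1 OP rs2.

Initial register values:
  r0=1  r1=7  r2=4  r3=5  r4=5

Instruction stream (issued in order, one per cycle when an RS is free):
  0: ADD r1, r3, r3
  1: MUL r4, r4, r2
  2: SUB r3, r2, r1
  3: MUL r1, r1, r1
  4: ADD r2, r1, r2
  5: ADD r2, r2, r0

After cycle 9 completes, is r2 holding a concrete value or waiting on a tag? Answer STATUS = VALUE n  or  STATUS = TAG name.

STATUS = TAG Add2

cycle 1: issue ADD r1<-Add1 // r0:1,r1:Add1,r2:4,r3:5,r4:5
cycle 2: issue MUL r4<-Mul1 // r0:1,r1:Add1,r2:4,r3:5,r4:Mul1
cycle 3: CDB Add1=10; issue SUB r3<-Add1 // r0:1,r1:10,r2:4,r3:Add1,r4:Mul1
cycle 4: issue MUL r1<-Mul2 // r0:1,r1:Mul2,r2:4,r3:Add1,r4:Mul1
cycle 5: CDB Add1=-6; issue ADD r2<-Add1 // r0:1,r1:Mul2,r2:Add1,r3:-6,r4:Mul1
cycle 6: CDB Mul1=20; issue ADD r2<-Add2 // r0:1,r1:Mul2,r2:Add2,r3:-6,r4:20
cycle 7: - // r0:1,r1:Mul2,r2:Add2,r3:-6,r4:20
cycle 8: CDB Mul2=100 // r0:1,r1:100,r2:Add2,r3:-6,r4:20
cycle 9: - // r0:1,r1:100,r2:Add2,r3:-6,r4:20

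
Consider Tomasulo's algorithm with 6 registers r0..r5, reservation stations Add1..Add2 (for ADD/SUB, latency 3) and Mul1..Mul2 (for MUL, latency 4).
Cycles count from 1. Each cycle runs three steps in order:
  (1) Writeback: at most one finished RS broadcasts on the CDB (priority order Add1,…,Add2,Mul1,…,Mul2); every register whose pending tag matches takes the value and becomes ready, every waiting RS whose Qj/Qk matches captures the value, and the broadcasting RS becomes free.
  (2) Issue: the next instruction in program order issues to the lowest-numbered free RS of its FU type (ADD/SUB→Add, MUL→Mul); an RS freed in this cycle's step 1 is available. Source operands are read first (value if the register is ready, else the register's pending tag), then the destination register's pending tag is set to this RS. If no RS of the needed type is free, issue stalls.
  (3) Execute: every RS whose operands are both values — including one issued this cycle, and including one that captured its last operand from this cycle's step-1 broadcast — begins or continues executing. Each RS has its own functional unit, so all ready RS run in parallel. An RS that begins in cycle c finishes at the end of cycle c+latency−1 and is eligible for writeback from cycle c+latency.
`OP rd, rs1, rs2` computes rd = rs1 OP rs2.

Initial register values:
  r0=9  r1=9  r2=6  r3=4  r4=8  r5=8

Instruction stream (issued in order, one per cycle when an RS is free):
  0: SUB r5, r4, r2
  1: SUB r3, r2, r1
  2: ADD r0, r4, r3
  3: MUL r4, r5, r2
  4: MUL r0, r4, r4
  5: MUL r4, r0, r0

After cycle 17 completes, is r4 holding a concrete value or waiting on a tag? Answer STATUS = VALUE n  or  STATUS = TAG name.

c1: issue SUB r5<-Add1 | r0:9,r1:9,r2:6,r3:4,r4:8,r5:Add1
c2: issue SUB r3<-Add2 | r0:9,r1:9,r2:6,r3:Add2,r4:8,r5:Add1
c3: stall | r0:9,r1:9,r2:6,r3:Add2,r4:8,r5:Add1
c4: CDB Add1=2; issue ADD r0<-Add1 | r0:Add1,r1:9,r2:6,r3:Add2,r4:8,r5:2
c5: CDB Add2=-3; issue MUL r4<-Mul1 | r0:Add1,r1:9,r2:6,r3:-3,r4:Mul1,r5:2
c6: issue MUL r0<-Mul2 | r0:Mul2,r1:9,r2:6,r3:-3,r4:Mul1,r5:2
c7: stall | r0:Mul2,r1:9,r2:6,r3:-3,r4:Mul1,r5:2
c8: CDB Add1=5; stall | r0:Mul2,r1:9,r2:6,r3:-3,r4:Mul1,r5:2
c9: CDB Mul1=12; issue MUL r4<-Mul1 | r0:Mul2,r1:9,r2:6,r3:-3,r4:Mul1,r5:2
c10: - | r0:Mul2,r1:9,r2:6,r3:-3,r4:Mul1,r5:2
c11: - | r0:Mul2,r1:9,r2:6,r3:-3,r4:Mul1,r5:2
c12: - | r0:Mul2,r1:9,r2:6,r3:-3,r4:Mul1,r5:2
c13: CDB Mul2=144 | r0:144,r1:9,r2:6,r3:-3,r4:Mul1,r5:2
c14: - | r0:144,r1:9,r2:6,r3:-3,r4:Mul1,r5:2
c15: - | r0:144,r1:9,r2:6,r3:-3,r4:Mul1,r5:2
c16: - | r0:144,r1:9,r2:6,r3:-3,r4:Mul1,r5:2
c17: CDB Mul1=20736 | r0:144,r1:9,r2:6,r3:-3,r4:20736,r5:2

STATUS = VALUE 20736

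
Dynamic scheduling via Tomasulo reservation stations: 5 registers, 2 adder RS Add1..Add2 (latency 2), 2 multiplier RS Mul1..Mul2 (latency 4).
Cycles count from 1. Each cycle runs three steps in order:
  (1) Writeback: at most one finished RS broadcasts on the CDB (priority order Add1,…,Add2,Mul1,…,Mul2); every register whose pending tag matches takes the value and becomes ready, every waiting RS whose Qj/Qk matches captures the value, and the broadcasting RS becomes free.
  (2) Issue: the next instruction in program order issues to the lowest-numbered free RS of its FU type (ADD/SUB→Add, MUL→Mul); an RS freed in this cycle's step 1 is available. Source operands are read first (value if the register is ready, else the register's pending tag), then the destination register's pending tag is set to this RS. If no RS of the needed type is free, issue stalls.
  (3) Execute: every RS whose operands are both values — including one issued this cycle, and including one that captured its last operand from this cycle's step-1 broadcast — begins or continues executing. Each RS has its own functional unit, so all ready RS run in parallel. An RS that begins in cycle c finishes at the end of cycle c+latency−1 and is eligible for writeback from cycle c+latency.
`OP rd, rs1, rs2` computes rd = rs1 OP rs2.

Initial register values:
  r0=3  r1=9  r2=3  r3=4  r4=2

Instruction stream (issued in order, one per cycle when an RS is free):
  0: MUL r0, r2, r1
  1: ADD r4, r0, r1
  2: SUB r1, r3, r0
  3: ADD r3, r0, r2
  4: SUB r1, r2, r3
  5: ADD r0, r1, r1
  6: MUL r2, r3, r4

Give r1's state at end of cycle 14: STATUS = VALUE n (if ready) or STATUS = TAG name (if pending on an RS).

STATUS = VALUE -27

cycle 1: issue MUL r0<-Mul1 // r0:Mul1,r1:9,r2:3,r3:4,r4:2
cycle 2: issue ADD r4<-Add1 // r0:Mul1,r1:9,r2:3,r3:4,r4:Add1
cycle 3: issue SUB r1<-Add2 // r0:Mul1,r1:Add2,r2:3,r3:4,r4:Add1
cycle 4: stall // r0:Mul1,r1:Add2,r2:3,r3:4,r4:Add1
cycle 5: CDB Mul1=27; stall // r0:27,r1:Add2,r2:3,r3:4,r4:Add1
cycle 6: stall // r0:27,r1:Add2,r2:3,r3:4,r4:Add1
cycle 7: CDB Add1=36; issue ADD r3<-Add1 // r0:27,r1:Add2,r2:3,r3:Add1,r4:36
cycle 8: CDB Add2=-23; issue SUB r1<-Add2 // r0:27,r1:Add2,r2:3,r3:Add1,r4:36
cycle 9: CDB Add1=30; issue ADD r0<-Add1 // r0:Add1,r1:Add2,r2:3,r3:30,r4:36
cycle 10: issue MUL r2<-Mul1 // r0:Add1,r1:Add2,r2:Mul1,r3:30,r4:36
cycle 11: CDB Add2=-27 // r0:Add1,r1:-27,r2:Mul1,r3:30,r4:36
cycle 12: - // r0:Add1,r1:-27,r2:Mul1,r3:30,r4:36
cycle 13: CDB Add1=-54 // r0:-54,r1:-27,r2:Mul1,r3:30,r4:36
cycle 14: CDB Mul1=1080 // r0:-54,r1:-27,r2:1080,r3:30,r4:36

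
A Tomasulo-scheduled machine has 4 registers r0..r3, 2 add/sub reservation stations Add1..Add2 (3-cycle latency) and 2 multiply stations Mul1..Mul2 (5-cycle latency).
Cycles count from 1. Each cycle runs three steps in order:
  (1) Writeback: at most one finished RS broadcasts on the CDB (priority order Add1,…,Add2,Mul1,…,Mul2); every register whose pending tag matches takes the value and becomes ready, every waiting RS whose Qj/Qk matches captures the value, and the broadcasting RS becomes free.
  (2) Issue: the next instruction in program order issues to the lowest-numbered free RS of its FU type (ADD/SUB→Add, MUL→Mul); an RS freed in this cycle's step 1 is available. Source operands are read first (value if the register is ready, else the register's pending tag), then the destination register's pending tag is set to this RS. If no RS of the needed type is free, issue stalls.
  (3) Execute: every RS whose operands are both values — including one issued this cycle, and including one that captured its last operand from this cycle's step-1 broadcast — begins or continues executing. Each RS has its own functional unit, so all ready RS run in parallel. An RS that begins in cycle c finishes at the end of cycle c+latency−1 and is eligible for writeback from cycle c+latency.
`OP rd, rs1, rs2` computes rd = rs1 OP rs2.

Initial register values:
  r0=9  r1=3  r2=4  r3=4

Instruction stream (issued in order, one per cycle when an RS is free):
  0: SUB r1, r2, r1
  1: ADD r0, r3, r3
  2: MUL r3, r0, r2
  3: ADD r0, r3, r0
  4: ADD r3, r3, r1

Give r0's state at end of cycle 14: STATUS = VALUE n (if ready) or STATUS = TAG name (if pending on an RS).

cycle 1: issue SUB r1<-Add1 // r0:9,r1:Add1,r2:4,r3:4
cycle 2: issue ADD r0<-Add2 // r0:Add2,r1:Add1,r2:4,r3:4
cycle 3: issue MUL r3<-Mul1 // r0:Add2,r1:Add1,r2:4,r3:Mul1
cycle 4: CDB Add1=1; issue ADD r0<-Add1 // r0:Add1,r1:1,r2:4,r3:Mul1
cycle 5: CDB Add2=8; issue ADD r3<-Add2 // r0:Add1,r1:1,r2:4,r3:Add2
cycle 6: - // r0:Add1,r1:1,r2:4,r3:Add2
cycle 7: - // r0:Add1,r1:1,r2:4,r3:Add2
cycle 8: - // r0:Add1,r1:1,r2:4,r3:Add2
cycle 9: - // r0:Add1,r1:1,r2:4,r3:Add2
cycle 10: CDB Mul1=32 // r0:Add1,r1:1,r2:4,r3:Add2
cycle 11: - // r0:Add1,r1:1,r2:4,r3:Add2
cycle 12: - // r0:Add1,r1:1,r2:4,r3:Add2
cycle 13: CDB Add1=40 // r0:40,r1:1,r2:4,r3:Add2
cycle 14: CDB Add2=33 // r0:40,r1:1,r2:4,r3:33

STATUS = VALUE 40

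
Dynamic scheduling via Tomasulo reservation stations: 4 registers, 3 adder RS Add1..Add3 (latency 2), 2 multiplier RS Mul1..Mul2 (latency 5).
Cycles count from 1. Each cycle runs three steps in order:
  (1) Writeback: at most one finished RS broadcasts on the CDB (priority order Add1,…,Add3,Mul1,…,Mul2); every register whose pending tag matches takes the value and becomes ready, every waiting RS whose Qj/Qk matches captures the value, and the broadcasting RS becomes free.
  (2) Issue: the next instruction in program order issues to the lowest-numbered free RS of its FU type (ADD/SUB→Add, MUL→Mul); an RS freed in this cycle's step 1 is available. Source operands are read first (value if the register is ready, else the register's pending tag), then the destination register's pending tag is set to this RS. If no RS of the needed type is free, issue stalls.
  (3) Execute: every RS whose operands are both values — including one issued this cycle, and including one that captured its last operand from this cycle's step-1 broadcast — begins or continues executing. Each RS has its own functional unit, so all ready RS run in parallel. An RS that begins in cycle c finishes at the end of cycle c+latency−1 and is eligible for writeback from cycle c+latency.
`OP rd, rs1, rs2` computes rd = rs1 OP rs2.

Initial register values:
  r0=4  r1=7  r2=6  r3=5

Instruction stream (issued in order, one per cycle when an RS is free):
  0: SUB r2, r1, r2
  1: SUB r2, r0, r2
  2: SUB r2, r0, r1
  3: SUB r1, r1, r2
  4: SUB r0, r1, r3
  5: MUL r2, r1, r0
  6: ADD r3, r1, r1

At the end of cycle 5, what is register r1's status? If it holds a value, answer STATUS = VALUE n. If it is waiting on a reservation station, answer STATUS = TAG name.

STATUS = TAG Add3

cycle 1: issue SUB r2<-Add1 // r0:4,r1:7,r2:Add1,r3:5
cycle 2: issue SUB r2<-Add2 // r0:4,r1:7,r2:Add2,r3:5
cycle 3: CDB Add1=1; issue SUB r2<-Add1 // r0:4,r1:7,r2:Add1,r3:5
cycle 4: issue SUB r1<-Add3 // r0:4,r1:Add3,r2:Add1,r3:5
cycle 5: CDB Add1=-3; issue SUB r0<-Add1 // r0:Add1,r1:Add3,r2:-3,r3:5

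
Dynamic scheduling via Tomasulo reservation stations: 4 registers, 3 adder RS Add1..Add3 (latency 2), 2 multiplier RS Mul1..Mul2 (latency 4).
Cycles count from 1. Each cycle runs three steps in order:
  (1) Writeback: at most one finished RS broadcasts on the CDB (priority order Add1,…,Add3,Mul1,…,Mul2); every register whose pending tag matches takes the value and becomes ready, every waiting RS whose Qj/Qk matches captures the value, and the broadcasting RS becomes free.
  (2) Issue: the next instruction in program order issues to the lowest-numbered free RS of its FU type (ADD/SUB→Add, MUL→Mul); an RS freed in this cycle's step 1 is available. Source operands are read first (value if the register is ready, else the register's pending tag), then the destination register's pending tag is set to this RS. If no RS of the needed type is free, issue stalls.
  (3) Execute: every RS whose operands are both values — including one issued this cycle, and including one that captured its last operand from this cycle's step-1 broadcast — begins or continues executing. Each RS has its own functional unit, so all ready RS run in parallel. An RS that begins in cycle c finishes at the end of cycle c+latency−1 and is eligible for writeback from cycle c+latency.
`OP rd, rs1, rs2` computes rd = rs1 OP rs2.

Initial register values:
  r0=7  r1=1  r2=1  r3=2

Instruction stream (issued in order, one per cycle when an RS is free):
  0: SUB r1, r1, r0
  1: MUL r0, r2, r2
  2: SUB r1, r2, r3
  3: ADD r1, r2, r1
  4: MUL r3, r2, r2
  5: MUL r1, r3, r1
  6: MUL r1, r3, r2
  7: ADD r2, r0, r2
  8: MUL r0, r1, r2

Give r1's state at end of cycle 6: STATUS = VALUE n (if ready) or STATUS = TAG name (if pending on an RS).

STATUS = TAG Mul1

  c1: issue SUB r1<-Add1  regs: r0:7,r1:Add1,r2:1,r3:2
  c2: issue MUL r0<-Mul1  regs: r0:Mul1,r1:Add1,r2:1,r3:2
  c3: CDB Add1=-6; issue SUB r1<-Add1  regs: r0:Mul1,r1:Add1,r2:1,r3:2
  c4: issue ADD r1<-Add2  regs: r0:Mul1,r1:Add2,r2:1,r3:2
  c5: CDB Add1=-1; issue MUL r3<-Mul2  regs: r0:Mul1,r1:Add2,r2:1,r3:Mul2
  c6: CDB Mul1=1; issue MUL r1<-Mul1  regs: r0:1,r1:Mul1,r2:1,r3:Mul2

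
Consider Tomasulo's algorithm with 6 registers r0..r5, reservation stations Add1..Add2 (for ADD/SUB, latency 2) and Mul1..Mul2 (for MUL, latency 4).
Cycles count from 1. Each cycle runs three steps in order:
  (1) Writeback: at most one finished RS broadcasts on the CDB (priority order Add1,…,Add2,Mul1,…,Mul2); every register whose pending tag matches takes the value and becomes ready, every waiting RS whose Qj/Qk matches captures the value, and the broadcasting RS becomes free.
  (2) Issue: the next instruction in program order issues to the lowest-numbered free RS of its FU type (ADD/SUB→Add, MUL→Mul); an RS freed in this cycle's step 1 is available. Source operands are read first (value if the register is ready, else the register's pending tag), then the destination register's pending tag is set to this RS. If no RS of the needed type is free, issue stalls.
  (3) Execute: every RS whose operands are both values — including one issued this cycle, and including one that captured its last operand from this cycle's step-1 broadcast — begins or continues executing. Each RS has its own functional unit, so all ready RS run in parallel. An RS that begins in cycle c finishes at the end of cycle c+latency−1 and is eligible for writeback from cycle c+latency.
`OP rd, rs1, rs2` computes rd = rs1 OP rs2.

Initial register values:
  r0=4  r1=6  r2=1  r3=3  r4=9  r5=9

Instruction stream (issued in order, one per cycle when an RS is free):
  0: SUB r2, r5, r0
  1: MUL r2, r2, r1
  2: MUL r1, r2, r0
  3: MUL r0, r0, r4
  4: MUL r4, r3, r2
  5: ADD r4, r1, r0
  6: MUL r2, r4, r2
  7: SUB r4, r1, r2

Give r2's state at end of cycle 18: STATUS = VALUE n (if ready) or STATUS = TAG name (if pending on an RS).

STATUS = VALUE 4680

cycle 1: issue SUB r2<-Add1 // r0:4,r1:6,r2:Add1,r3:3,r4:9,r5:9
cycle 2: issue MUL r2<-Mul1 // r0:4,r1:6,r2:Mul1,r3:3,r4:9,r5:9
cycle 3: CDB Add1=5; issue MUL r1<-Mul2 // r0:4,r1:Mul2,r2:Mul1,r3:3,r4:9,r5:9
cycle 4: stall // r0:4,r1:Mul2,r2:Mul1,r3:3,r4:9,r5:9
cycle 5: stall // r0:4,r1:Mul2,r2:Mul1,r3:3,r4:9,r5:9
cycle 6: stall // r0:4,r1:Mul2,r2:Mul1,r3:3,r4:9,r5:9
cycle 7: CDB Mul1=30; issue MUL r0<-Mul1 // r0:Mul1,r1:Mul2,r2:30,r3:3,r4:9,r5:9
cycle 8: stall // r0:Mul1,r1:Mul2,r2:30,r3:3,r4:9,r5:9
cycle 9: stall // r0:Mul1,r1:Mul2,r2:30,r3:3,r4:9,r5:9
cycle 10: stall // r0:Mul1,r1:Mul2,r2:30,r3:3,r4:9,r5:9
cycle 11: CDB Mul1=36; issue MUL r4<-Mul1 // r0:36,r1:Mul2,r2:30,r3:3,r4:Mul1,r5:9
cycle 12: CDB Mul2=120; issue ADD r4<-Add1 // r0:36,r1:120,r2:30,r3:3,r4:Add1,r5:9
cycle 13: issue MUL r2<-Mul2 // r0:36,r1:120,r2:Mul2,r3:3,r4:Add1,r5:9
cycle 14: CDB Add1=156; issue SUB r4<-Add1 // r0:36,r1:120,r2:Mul2,r3:3,r4:Add1,r5:9
cycle 15: CDB Mul1=90 // r0:36,r1:120,r2:Mul2,r3:3,r4:Add1,r5:9
cycle 16: - // r0:36,r1:120,r2:Mul2,r3:3,r4:Add1,r5:9
cycle 17: - // r0:36,r1:120,r2:Mul2,r3:3,r4:Add1,r5:9
cycle 18: CDB Mul2=4680 // r0:36,r1:120,r2:4680,r3:3,r4:Add1,r5:9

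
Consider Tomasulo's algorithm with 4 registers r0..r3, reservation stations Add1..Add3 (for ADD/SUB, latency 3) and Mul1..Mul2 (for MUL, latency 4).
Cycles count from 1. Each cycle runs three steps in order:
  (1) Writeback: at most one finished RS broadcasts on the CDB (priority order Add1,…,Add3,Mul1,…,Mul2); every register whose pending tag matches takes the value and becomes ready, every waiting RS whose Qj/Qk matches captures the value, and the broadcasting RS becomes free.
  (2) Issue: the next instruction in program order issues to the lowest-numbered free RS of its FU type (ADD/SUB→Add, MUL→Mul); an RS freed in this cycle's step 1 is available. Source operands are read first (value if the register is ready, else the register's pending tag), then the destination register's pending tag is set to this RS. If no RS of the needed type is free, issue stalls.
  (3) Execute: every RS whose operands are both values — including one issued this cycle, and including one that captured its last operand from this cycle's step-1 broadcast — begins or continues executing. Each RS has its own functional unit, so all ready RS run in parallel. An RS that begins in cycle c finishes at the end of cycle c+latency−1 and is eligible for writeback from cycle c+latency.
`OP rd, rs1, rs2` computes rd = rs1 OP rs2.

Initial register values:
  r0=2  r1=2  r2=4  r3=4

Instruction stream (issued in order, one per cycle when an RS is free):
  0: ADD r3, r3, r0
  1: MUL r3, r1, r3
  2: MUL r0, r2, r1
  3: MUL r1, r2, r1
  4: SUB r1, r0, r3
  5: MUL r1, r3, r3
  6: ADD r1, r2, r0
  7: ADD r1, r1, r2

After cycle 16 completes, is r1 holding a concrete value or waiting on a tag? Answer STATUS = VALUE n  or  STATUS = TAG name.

cycle 1: issue ADD r3<-Add1 // r0:2,r1:2,r2:4,r3:Add1
cycle 2: issue MUL r3<-Mul1 // r0:2,r1:2,r2:4,r3:Mul1
cycle 3: issue MUL r0<-Mul2 // r0:Mul2,r1:2,r2:4,r3:Mul1
cycle 4: CDB Add1=6; stall // r0:Mul2,r1:2,r2:4,r3:Mul1
cycle 5: stall // r0:Mul2,r1:2,r2:4,r3:Mul1
cycle 6: stall // r0:Mul2,r1:2,r2:4,r3:Mul1
cycle 7: CDB Mul2=8; issue MUL r1<-Mul2 // r0:8,r1:Mul2,r2:4,r3:Mul1
cycle 8: CDB Mul1=12; issue SUB r1<-Add1 // r0:8,r1:Add1,r2:4,r3:12
cycle 9: issue MUL r1<-Mul1 // r0:8,r1:Mul1,r2:4,r3:12
cycle 10: issue ADD r1<-Add2 // r0:8,r1:Add2,r2:4,r3:12
cycle 11: CDB Add1=-4; issue ADD r1<-Add1 // r0:8,r1:Add1,r2:4,r3:12
cycle 12: CDB Mul2=8 // r0:8,r1:Add1,r2:4,r3:12
cycle 13: CDB Add2=12 // r0:8,r1:Add1,r2:4,r3:12
cycle 14: CDB Mul1=144 // r0:8,r1:Add1,r2:4,r3:12
cycle 15: - // r0:8,r1:Add1,r2:4,r3:12
cycle 16: CDB Add1=16 // r0:8,r1:16,r2:4,r3:12

STATUS = VALUE 16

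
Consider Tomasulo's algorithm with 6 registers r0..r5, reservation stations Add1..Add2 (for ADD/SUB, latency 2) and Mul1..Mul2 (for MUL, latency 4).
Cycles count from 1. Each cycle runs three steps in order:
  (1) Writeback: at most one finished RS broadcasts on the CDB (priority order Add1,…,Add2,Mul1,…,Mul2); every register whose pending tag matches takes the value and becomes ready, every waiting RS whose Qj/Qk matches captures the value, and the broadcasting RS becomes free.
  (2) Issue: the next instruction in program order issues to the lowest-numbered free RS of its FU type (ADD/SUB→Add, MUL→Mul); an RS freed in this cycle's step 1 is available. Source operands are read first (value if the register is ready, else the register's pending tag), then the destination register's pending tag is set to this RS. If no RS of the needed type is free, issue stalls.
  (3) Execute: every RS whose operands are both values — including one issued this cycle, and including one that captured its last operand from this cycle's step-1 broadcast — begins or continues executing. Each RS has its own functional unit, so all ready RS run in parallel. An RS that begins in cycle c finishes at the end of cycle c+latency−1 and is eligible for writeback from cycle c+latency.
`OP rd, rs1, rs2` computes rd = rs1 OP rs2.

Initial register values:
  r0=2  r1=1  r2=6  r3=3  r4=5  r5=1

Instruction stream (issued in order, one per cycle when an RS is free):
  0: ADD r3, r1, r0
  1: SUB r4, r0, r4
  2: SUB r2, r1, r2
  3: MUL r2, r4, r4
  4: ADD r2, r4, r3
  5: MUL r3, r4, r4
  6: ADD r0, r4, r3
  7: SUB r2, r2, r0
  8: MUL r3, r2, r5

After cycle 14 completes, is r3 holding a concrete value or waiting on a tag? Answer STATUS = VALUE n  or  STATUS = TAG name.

cycle 1: issue ADD r3<-Add1 // r0:2,r1:1,r2:6,r3:Add1,r4:5,r5:1
cycle 2: issue SUB r4<-Add2 // r0:2,r1:1,r2:6,r3:Add1,r4:Add2,r5:1
cycle 3: CDB Add1=3; issue SUB r2<-Add1 // r0:2,r1:1,r2:Add1,r3:3,r4:Add2,r5:1
cycle 4: CDB Add2=-3; issue MUL r2<-Mul1 // r0:2,r1:1,r2:Mul1,r3:3,r4:-3,r5:1
cycle 5: CDB Add1=-5; issue ADD r2<-Add1 // r0:2,r1:1,r2:Add1,r3:3,r4:-3,r5:1
cycle 6: issue MUL r3<-Mul2 // r0:2,r1:1,r2:Add1,r3:Mul2,r4:-3,r5:1
cycle 7: CDB Add1=0; issue ADD r0<-Add1 // r0:Add1,r1:1,r2:0,r3:Mul2,r4:-3,r5:1
cycle 8: CDB Mul1=9; issue SUB r2<-Add2 // r0:Add1,r1:1,r2:Add2,r3:Mul2,r4:-3,r5:1
cycle 9: issue MUL r3<-Mul1 // r0:Add1,r1:1,r2:Add2,r3:Mul1,r4:-3,r5:1
cycle 10: CDB Mul2=9 // r0:Add1,r1:1,r2:Add2,r3:Mul1,r4:-3,r5:1
cycle 11: - // r0:Add1,r1:1,r2:Add2,r3:Mul1,r4:-3,r5:1
cycle 12: CDB Add1=6 // r0:6,r1:1,r2:Add2,r3:Mul1,r4:-3,r5:1
cycle 13: - // r0:6,r1:1,r2:Add2,r3:Mul1,r4:-3,r5:1
cycle 14: CDB Add2=-6 // r0:6,r1:1,r2:-6,r3:Mul1,r4:-3,r5:1

STATUS = TAG Mul1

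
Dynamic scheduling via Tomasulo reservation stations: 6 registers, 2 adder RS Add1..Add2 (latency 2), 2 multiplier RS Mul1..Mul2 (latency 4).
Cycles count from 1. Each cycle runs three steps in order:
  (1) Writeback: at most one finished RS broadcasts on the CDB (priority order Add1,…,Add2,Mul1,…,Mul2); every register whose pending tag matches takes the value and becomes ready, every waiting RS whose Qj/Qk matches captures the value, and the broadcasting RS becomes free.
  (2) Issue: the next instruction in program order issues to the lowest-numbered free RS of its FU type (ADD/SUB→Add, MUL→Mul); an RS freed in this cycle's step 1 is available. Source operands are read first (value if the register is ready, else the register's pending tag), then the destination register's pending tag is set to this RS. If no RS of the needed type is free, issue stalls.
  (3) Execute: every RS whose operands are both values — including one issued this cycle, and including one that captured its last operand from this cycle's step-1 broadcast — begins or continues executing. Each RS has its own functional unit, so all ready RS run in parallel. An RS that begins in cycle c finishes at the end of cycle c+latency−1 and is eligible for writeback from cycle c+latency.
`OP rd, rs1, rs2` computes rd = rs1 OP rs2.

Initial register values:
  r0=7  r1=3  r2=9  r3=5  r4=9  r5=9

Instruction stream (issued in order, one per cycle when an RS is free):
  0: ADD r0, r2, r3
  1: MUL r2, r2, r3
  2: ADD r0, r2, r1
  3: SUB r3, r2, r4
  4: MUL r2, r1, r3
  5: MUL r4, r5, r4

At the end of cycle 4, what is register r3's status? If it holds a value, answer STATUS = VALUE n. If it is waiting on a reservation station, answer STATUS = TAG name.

cycle 1: issue ADD r0<-Add1 // r0:Add1,r1:3,r2:9,r3:5,r4:9,r5:9
cycle 2: issue MUL r2<-Mul1 // r0:Add1,r1:3,r2:Mul1,r3:5,r4:9,r5:9
cycle 3: CDB Add1=14; issue ADD r0<-Add1 // r0:Add1,r1:3,r2:Mul1,r3:5,r4:9,r5:9
cycle 4: issue SUB r3<-Add2 // r0:Add1,r1:3,r2:Mul1,r3:Add2,r4:9,r5:9

STATUS = TAG Add2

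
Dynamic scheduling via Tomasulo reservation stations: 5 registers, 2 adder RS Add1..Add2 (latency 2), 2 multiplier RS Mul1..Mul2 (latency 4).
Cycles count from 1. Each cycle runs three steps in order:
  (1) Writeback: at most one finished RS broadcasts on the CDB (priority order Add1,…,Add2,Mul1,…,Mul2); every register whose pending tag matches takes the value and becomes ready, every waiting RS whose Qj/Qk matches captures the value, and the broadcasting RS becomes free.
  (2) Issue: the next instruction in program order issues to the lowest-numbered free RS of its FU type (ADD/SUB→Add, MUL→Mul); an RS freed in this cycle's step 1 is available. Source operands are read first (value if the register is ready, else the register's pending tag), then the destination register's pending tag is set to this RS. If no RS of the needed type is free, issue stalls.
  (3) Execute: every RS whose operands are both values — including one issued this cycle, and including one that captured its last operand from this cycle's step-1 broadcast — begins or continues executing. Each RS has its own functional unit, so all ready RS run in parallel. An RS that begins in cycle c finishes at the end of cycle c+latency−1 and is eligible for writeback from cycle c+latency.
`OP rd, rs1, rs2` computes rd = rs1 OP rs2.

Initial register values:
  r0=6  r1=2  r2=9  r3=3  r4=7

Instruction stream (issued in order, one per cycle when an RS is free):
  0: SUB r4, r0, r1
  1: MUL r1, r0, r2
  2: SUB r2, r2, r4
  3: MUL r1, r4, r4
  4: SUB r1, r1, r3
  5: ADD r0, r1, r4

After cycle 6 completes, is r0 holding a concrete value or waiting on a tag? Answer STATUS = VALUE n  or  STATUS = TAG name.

c1: issue SUB r4<-Add1 | r0:6,r1:2,r2:9,r3:3,r4:Add1
c2: issue MUL r1<-Mul1 | r0:6,r1:Mul1,r2:9,r3:3,r4:Add1
c3: CDB Add1=4; issue SUB r2<-Add1 | r0:6,r1:Mul1,r2:Add1,r3:3,r4:4
c4: issue MUL r1<-Mul2 | r0:6,r1:Mul2,r2:Add1,r3:3,r4:4
c5: CDB Add1=5; issue SUB r1<-Add1 | r0:6,r1:Add1,r2:5,r3:3,r4:4
c6: CDB Mul1=54; issue ADD r0<-Add2 | r0:Add2,r1:Add1,r2:5,r3:3,r4:4

STATUS = TAG Add2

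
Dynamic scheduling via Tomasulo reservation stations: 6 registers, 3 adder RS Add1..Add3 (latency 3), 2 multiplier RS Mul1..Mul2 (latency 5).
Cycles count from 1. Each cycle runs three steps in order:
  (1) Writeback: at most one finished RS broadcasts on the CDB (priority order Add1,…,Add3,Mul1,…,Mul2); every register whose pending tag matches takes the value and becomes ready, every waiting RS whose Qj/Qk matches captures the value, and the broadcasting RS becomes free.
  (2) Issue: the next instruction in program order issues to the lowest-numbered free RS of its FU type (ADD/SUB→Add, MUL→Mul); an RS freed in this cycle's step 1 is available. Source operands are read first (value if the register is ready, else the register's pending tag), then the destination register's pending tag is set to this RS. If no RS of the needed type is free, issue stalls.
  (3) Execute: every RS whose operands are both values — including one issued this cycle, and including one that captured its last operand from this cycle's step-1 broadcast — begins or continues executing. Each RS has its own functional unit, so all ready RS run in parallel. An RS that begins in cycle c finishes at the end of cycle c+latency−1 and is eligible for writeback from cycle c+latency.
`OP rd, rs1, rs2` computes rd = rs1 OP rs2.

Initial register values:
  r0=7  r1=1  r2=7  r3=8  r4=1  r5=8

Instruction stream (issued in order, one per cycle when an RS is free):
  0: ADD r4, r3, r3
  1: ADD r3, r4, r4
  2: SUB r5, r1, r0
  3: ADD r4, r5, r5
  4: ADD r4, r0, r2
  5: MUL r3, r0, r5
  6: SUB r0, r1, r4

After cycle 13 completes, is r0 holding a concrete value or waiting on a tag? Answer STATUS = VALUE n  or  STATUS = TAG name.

STATUS = VALUE -13

  c1: issue ADD r4<-Add1  regs: r0:7,r1:1,r2:7,r3:8,r4:Add1,r5:8
  c2: issue ADD r3<-Add2  regs: r0:7,r1:1,r2:7,r3:Add2,r4:Add1,r5:8
  c3: issue SUB r5<-Add3  regs: r0:7,r1:1,r2:7,r3:Add2,r4:Add1,r5:Add3
  c4: CDB Add1=16; issue ADD r4<-Add1  regs: r0:7,r1:1,r2:7,r3:Add2,r4:Add1,r5:Add3
  c5: stall  regs: r0:7,r1:1,r2:7,r3:Add2,r4:Add1,r5:Add3
  c6: CDB Add3=-6; issue ADD r4<-Add3  regs: r0:7,r1:1,r2:7,r3:Add2,r4:Add3,r5:-6
  c7: CDB Add2=32; issue MUL r3<-Mul1  regs: r0:7,r1:1,r2:7,r3:Mul1,r4:Add3,r5:-6
  c8: issue SUB r0<-Add2  regs: r0:Add2,r1:1,r2:7,r3:Mul1,r4:Add3,r5:-6
  c9: CDB Add1=-12  regs: r0:Add2,r1:1,r2:7,r3:Mul1,r4:Add3,r5:-6
  c10: CDB Add3=14  regs: r0:Add2,r1:1,r2:7,r3:Mul1,r4:14,r5:-6
  c11: -  regs: r0:Add2,r1:1,r2:7,r3:Mul1,r4:14,r5:-6
  c12: CDB Mul1=-42  regs: r0:Add2,r1:1,r2:7,r3:-42,r4:14,r5:-6
  c13: CDB Add2=-13  regs: r0:-13,r1:1,r2:7,r3:-42,r4:14,r5:-6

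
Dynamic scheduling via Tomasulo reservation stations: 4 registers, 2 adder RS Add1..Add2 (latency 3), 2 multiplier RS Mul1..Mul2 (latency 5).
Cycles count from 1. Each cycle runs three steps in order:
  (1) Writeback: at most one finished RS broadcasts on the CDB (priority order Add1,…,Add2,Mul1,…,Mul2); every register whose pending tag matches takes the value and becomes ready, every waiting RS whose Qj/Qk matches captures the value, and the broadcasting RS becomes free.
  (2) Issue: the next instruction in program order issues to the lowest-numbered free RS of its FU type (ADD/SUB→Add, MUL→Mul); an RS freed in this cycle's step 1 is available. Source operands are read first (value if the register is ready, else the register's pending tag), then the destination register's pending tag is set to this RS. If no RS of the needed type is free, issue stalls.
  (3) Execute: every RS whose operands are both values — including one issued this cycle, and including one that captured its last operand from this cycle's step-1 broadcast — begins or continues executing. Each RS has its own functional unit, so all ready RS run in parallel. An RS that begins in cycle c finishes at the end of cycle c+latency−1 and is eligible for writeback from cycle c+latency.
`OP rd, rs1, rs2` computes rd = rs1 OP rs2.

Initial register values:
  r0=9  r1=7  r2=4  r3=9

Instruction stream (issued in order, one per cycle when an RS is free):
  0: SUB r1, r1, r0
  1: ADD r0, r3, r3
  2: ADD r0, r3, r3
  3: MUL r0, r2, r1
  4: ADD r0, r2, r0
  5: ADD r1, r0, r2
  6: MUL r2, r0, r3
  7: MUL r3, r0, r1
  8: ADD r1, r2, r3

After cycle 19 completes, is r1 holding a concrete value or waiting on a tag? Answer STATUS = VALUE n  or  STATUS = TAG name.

cycle 1: issue SUB r1<-Add1 // r0:9,r1:Add1,r2:4,r3:9
cycle 2: issue ADD r0<-Add2 // r0:Add2,r1:Add1,r2:4,r3:9
cycle 3: stall // r0:Add2,r1:Add1,r2:4,r3:9
cycle 4: CDB Add1=-2; issue ADD r0<-Add1 // r0:Add1,r1:-2,r2:4,r3:9
cycle 5: CDB Add2=18; issue MUL r0<-Mul1 // r0:Mul1,r1:-2,r2:4,r3:9
cycle 6: issue ADD r0<-Add2 // r0:Add2,r1:-2,r2:4,r3:9
cycle 7: CDB Add1=18; issue ADD r1<-Add1 // r0:Add2,r1:Add1,r2:4,r3:9
cycle 8: issue MUL r2<-Mul2 // r0:Add2,r1:Add1,r2:Mul2,r3:9
cycle 9: stall // r0:Add2,r1:Add1,r2:Mul2,r3:9
cycle 10: CDB Mul1=-8; issue MUL r3<-Mul1 // r0:Add2,r1:Add1,r2:Mul2,r3:Mul1
cycle 11: stall // r0:Add2,r1:Add1,r2:Mul2,r3:Mul1
cycle 12: stall // r0:Add2,r1:Add1,r2:Mul2,r3:Mul1
cycle 13: CDB Add2=-4; issue ADD r1<-Add2 // r0:-4,r1:Add2,r2:Mul2,r3:Mul1
cycle 14: - // r0:-4,r1:Add2,r2:Mul2,r3:Mul1
cycle 15: - // r0:-4,r1:Add2,r2:Mul2,r3:Mul1
cycle 16: CDB Add1=0 // r0:-4,r1:Add2,r2:Mul2,r3:Mul1
cycle 17: - // r0:-4,r1:Add2,r2:Mul2,r3:Mul1
cycle 18: CDB Mul2=-36 // r0:-4,r1:Add2,r2:-36,r3:Mul1
cycle 19: - // r0:-4,r1:Add2,r2:-36,r3:Mul1

STATUS = TAG Add2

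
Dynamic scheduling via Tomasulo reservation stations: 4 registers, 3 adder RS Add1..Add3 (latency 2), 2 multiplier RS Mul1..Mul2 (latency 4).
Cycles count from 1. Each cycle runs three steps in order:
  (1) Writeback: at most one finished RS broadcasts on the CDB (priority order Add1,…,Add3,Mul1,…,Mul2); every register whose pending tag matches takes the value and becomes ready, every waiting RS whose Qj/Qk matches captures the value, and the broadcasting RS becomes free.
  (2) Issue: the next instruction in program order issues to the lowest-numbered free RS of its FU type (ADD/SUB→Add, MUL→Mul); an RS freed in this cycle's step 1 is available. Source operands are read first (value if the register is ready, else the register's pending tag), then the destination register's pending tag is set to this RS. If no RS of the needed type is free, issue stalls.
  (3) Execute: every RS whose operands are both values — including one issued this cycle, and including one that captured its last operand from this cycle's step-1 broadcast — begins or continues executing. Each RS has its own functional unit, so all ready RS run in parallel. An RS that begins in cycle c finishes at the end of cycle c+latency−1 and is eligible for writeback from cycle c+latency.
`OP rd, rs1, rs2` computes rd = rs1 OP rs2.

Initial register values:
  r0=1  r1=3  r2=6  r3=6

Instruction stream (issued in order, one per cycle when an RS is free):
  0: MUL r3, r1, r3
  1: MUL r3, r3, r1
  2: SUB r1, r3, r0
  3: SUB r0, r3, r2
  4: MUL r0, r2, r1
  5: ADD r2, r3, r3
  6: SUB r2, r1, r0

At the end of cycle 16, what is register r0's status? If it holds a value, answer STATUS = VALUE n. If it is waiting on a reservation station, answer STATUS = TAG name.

c1: issue MUL r3<-Mul1 | r0:1,r1:3,r2:6,r3:Mul1
c2: issue MUL r3<-Mul2 | r0:1,r1:3,r2:6,r3:Mul2
c3: issue SUB r1<-Add1 | r0:1,r1:Add1,r2:6,r3:Mul2
c4: issue SUB r0<-Add2 | r0:Add2,r1:Add1,r2:6,r3:Mul2
c5: CDB Mul1=18; issue MUL r0<-Mul1 | r0:Mul1,r1:Add1,r2:6,r3:Mul2
c6: issue ADD r2<-Add3 | r0:Mul1,r1:Add1,r2:Add3,r3:Mul2
c7: stall | r0:Mul1,r1:Add1,r2:Add3,r3:Mul2
c8: stall | r0:Mul1,r1:Add1,r2:Add3,r3:Mul2
c9: CDB Mul2=54; stall | r0:Mul1,r1:Add1,r2:Add3,r3:54
c10: stall | r0:Mul1,r1:Add1,r2:Add3,r3:54
c11: CDB Add1=53; issue SUB r2<-Add1 | r0:Mul1,r1:53,r2:Add1,r3:54
c12: CDB Add2=48 | r0:Mul1,r1:53,r2:Add1,r3:54
c13: CDB Add3=108 | r0:Mul1,r1:53,r2:Add1,r3:54
c14: - | r0:Mul1,r1:53,r2:Add1,r3:54
c15: CDB Mul1=318 | r0:318,r1:53,r2:Add1,r3:54
c16: - | r0:318,r1:53,r2:Add1,r3:54

STATUS = VALUE 318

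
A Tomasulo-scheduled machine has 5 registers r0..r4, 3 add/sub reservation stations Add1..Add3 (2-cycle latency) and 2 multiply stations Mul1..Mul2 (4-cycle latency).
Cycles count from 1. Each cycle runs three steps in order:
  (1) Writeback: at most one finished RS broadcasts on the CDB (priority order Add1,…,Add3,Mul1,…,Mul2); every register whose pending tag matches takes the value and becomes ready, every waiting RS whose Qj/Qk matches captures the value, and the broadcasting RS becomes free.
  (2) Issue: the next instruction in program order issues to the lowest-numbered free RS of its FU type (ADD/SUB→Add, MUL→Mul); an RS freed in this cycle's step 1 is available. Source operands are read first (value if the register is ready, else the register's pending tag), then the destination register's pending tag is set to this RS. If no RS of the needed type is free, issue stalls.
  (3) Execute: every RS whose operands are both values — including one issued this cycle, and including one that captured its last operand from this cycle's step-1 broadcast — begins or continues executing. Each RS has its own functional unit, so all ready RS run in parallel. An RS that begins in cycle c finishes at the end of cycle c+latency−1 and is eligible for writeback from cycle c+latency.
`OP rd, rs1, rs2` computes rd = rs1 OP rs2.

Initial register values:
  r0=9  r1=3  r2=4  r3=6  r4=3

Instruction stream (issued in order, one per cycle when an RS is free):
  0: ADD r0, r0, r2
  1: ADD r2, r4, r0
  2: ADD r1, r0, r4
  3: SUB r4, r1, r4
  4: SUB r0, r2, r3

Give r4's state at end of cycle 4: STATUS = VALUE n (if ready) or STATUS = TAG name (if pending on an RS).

c1: issue ADD r0<-Add1 | r0:Add1,r1:3,r2:4,r3:6,r4:3
c2: issue ADD r2<-Add2 | r0:Add1,r1:3,r2:Add2,r3:6,r4:3
c3: CDB Add1=13; issue ADD r1<-Add1 | r0:13,r1:Add1,r2:Add2,r3:6,r4:3
c4: issue SUB r4<-Add3 | r0:13,r1:Add1,r2:Add2,r3:6,r4:Add3

STATUS = TAG Add3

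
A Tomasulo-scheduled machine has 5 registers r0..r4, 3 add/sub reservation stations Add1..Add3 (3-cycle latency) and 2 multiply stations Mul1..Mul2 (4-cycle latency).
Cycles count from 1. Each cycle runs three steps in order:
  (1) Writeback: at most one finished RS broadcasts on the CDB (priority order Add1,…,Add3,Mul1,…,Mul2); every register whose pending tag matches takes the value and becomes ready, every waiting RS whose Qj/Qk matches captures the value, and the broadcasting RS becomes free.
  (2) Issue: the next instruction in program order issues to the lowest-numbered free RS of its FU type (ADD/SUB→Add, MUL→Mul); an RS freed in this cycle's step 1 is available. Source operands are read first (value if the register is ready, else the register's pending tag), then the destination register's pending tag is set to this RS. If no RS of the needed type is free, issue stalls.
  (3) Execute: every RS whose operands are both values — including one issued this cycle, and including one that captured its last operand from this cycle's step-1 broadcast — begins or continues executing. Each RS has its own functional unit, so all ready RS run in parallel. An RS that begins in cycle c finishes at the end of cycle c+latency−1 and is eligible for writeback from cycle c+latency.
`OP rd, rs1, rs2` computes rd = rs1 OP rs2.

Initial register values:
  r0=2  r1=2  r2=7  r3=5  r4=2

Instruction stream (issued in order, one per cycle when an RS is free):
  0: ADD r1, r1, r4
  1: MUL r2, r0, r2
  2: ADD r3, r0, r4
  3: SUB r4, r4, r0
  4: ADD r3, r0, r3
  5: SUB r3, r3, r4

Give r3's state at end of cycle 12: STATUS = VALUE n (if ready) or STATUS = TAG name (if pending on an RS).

STATUS = VALUE 6

c1: issue ADD r1<-Add1 | r0:2,r1:Add1,r2:7,r3:5,r4:2
c2: issue MUL r2<-Mul1 | r0:2,r1:Add1,r2:Mul1,r3:5,r4:2
c3: issue ADD r3<-Add2 | r0:2,r1:Add1,r2:Mul1,r3:Add2,r4:2
c4: CDB Add1=4; issue SUB r4<-Add1 | r0:2,r1:4,r2:Mul1,r3:Add2,r4:Add1
c5: issue ADD r3<-Add3 | r0:2,r1:4,r2:Mul1,r3:Add3,r4:Add1
c6: CDB Add2=4; issue SUB r3<-Add2 | r0:2,r1:4,r2:Mul1,r3:Add2,r4:Add1
c7: CDB Add1=0 | r0:2,r1:4,r2:Mul1,r3:Add2,r4:0
c8: CDB Mul1=14 | r0:2,r1:4,r2:14,r3:Add2,r4:0
c9: CDB Add3=6 | r0:2,r1:4,r2:14,r3:Add2,r4:0
c10: - | r0:2,r1:4,r2:14,r3:Add2,r4:0
c11: - | r0:2,r1:4,r2:14,r3:Add2,r4:0
c12: CDB Add2=6 | r0:2,r1:4,r2:14,r3:6,r4:0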